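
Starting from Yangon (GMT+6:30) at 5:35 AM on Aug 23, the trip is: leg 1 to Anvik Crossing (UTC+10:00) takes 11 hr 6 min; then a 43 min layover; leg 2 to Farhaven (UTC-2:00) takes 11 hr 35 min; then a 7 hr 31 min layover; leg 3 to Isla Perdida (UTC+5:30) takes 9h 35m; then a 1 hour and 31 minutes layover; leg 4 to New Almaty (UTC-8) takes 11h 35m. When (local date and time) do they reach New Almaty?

8:41 PM on August 24

Convert departure to UTC: 5:35 AM − 6:30 = 11:05 PM UTC on Aug 22.
Add 11 hours and 6 minutes leg 1 → 10:11 AM UTC (Aug 23).
Add 43 minutes layover in Anvik Crossing → 10:54 AM UTC.
Add 11 hours 35 minutes leg 2 → 10:29 PM UTC.
Add 7 hours 31 minutes layover in Farhaven → 6:00 AM UTC (Aug 24).
Add 9 hours and 35 minutes leg 3 → 3:35 PM UTC.
Add 1 hour 31 minutes layover in Isla Perdida → 5:06 PM UTC.
Add 11 hours 35 minutes leg 4 → 4:41 AM UTC (Aug 25).
New Almaty is UTC−8:00, so local arrival = 4:41 AM − 8:00 = 8:41 PM on Aug 24.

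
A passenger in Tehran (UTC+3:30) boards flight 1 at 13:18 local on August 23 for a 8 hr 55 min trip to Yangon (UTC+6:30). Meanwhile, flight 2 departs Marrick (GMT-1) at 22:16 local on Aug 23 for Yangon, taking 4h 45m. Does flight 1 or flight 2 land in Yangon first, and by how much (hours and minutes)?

Flight 1 in UTC: 13:18 − 3:30 = 09:48 on Aug 23.
+8 hours 55 minutes → arrive 18:43 UTC on Aug 23.
Flight 2 in UTC: 22:16 + 1:00 = 23:16 on Aug 23.
+4 hours and 45 minutes → arrive 04:01 UTC on Aug 24.
Flight 1 lands earlier by 9 hours 18 minutes.

the first, by 9 hours 18 minutes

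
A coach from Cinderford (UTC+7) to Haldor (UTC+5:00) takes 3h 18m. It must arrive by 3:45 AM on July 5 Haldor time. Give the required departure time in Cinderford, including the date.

2:27 AM on July 5

Target arrival in UTC: 3:45 AM − 5:00 = 10:45 PM on Jul 4.
Subtract 3 hours and 18 minutes → departure 7:27 PM UTC on Jul 4.
Cinderford is UTC+7:00: 7:27 PM + 7:00 = 2:27 AM on Jul 5.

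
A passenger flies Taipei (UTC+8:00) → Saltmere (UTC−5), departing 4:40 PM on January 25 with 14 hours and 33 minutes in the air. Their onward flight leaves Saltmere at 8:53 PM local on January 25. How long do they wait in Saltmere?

2 hours 40 minutes

Convert departure to UTC: 4:40 PM − 8:00 = 8:40 AM UTC on Jan 25.
Add 14 hours and 33 minutes flight time → 11:13 PM UTC.
Saltmere is UTC−5:00, so local arrival = 11:13 PM − 5:00 = 6:13 PM on Jan 25.
Layover = 8:53 PM − 6:13 PM = 2 hours 40 minutes.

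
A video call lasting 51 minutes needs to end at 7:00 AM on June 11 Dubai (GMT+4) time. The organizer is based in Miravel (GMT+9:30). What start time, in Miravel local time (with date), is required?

11:39 AM on June 11

Target end time in UTC: 7:00 AM − 4:00 = 3:00 AM on Jun 11.
Subtract 51 minutes → start 2:09 AM UTC on Jun 11.
Miravel is UTC+9:30: 2:09 AM + 9:30 = 11:39 AM on Jun 11.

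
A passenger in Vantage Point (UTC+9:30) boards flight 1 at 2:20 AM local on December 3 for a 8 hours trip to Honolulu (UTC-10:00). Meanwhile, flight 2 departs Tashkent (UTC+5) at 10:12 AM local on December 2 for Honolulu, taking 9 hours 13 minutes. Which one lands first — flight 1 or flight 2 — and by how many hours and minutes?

the second, by 10 hours 25 minutes

Flight 1 in UTC: 2:20 AM − 9:30 = 4:50 PM on Dec 2.
+8 hours → arrive 12:50 AM UTC on Dec 3.
Flight 2 in UTC: 10:12 AM − 5:00 = 5:12 AM on Dec 2.
+9 hours and 13 minutes → arrive 2:25 PM UTC on Dec 2.
Flight 2 lands earlier by 10 hours 25 minutes.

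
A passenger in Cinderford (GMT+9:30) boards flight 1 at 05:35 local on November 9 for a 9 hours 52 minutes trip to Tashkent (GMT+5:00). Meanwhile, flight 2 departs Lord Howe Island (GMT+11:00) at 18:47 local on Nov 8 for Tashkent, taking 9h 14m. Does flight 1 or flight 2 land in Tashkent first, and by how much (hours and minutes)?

the second, by 12 hours 56 minutes

Flight 1 in UTC: 05:35 − 9:30 = 20:05 on Nov 8.
+9 hours 52 minutes → arrive 05:57 UTC on Nov 9.
Flight 2 in UTC: 18:47 − 11:00 = 07:47 on Nov 8.
+9 hours and 14 minutes → arrive 17:01 UTC on Nov 8.
Flight 2 lands earlier by 12 hours 56 minutes.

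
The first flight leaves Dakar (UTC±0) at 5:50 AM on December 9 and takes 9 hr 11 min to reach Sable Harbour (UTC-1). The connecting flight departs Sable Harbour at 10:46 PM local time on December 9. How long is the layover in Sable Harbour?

8 hours 45 minutes

Dakar is at UTC+0, so departure is already 5:50 AM UTC on Dec 9.
Add 9 hours and 11 minutes flight time → 3:01 PM UTC.
Sable Harbour is UTC−1:00, so local arrival = 3:01 PM − 1:00 = 2:01 PM on Dec 9.
Layover = 10:46 PM − 2:01 PM = 8 hours 45 minutes.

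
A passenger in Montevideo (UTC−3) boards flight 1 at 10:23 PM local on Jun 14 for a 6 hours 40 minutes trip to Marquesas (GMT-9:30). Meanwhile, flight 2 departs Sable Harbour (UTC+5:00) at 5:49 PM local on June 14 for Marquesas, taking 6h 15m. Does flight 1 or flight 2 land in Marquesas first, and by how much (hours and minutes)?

the second, by 12 hours 59 minutes

Flight 1 in UTC: 10:23 PM + 3:00 = 1:23 AM on Jun 15.
+6 hours 40 minutes → arrive 8:03 AM UTC on Jun 15.
Flight 2 in UTC: 5:49 PM − 5:00 = 12:49 PM on Jun 14.
+6 hours 15 minutes → arrive 7:04 PM UTC on Jun 14.
Flight 2 lands earlier by 12 hours 59 minutes.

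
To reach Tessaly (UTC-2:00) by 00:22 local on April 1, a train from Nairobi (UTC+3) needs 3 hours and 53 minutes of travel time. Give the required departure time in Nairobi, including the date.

Target arrival in UTC: 00:22 + 2:00 = 02:22 on Apr 1.
Subtract 3 hours and 53 minutes → departure 22:29 UTC on Mar 31.
Nairobi is UTC+3:00: 22:29 + 3:00 = 01:29 on Apr 1.

01:29 on April 1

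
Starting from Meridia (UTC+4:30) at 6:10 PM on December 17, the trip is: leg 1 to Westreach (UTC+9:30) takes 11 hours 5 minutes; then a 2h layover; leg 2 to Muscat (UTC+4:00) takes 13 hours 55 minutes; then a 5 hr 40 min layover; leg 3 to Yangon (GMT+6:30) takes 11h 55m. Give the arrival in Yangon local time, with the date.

Convert departure to UTC: 6:10 PM − 4:30 = 1:40 PM UTC on Dec 17.
Add 11 hours 5 minutes leg 1 → 12:45 AM UTC (Dec 18).
Add 2 hours layover in Westreach → 2:45 AM UTC.
Add 13 hours 55 minutes leg 2 → 4:40 PM UTC.
Add 5 hours 40 minutes layover in Muscat → 10:20 PM UTC.
Add 11 hours 55 minutes leg 3 → 10:15 AM UTC (Dec 19).
Yangon is UTC+6:30, so local arrival = 10:15 AM + 6:30 = 4:45 PM on Dec 19.

4:45 PM on December 19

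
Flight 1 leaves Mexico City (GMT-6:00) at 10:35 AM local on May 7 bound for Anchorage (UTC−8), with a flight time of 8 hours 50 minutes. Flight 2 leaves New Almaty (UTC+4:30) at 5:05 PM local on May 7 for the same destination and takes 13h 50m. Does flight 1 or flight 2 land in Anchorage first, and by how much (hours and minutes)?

the first, by 1 hour

Flight 1 in UTC: 10:35 AM + 6:00 = 4:35 PM on May 7.
+8 hours 50 minutes → arrive 1:25 AM UTC on May 8.
Flight 2 in UTC: 5:05 PM − 4:30 = 12:35 PM on May 7.
+13 hours and 50 minutes → arrive 2:25 AM UTC on May 8.
Flight 1 lands earlier by 1 hour.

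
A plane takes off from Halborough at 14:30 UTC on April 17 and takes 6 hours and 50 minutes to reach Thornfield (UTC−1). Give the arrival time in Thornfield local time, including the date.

Departure is given in UTC: 14:30 on Apr 17.
Add 6 hours 50 minutes → 21:20 UTC.
Thornfield is UTC−1:00: 21:20 − 1:00 = 20:20 on Apr 17.

20:20 on April 17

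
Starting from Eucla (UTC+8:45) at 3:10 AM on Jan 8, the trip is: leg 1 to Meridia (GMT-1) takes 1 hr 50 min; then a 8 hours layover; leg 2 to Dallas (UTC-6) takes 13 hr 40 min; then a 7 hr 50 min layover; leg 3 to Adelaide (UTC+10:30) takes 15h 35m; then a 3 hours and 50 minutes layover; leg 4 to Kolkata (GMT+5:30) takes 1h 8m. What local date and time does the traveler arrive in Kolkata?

Convert departure to UTC: 3:10 AM − 8:45 = 6:25 PM UTC on Jan 7.
Add 1 hour and 50 minutes leg 1 → 8:15 PM UTC.
Add 8 hours layover in Meridia → 4:15 AM UTC (Jan 8).
Add 13 hours 40 minutes leg 2 → 5:55 PM UTC.
Add 7 hours and 50 minutes layover in Dallas → 1:45 AM UTC (Jan 9).
Add 15 hours 35 minutes leg 3 → 5:20 PM UTC.
Add 3 hours 50 minutes layover in Adelaide → 9:10 PM UTC.
Add 1 hour 8 minutes leg 4 → 10:18 PM UTC.
Kolkata is UTC+5:30, so local arrival = 10:18 PM + 5:30 = 3:48 AM on Jan 10.

3:48 AM on January 10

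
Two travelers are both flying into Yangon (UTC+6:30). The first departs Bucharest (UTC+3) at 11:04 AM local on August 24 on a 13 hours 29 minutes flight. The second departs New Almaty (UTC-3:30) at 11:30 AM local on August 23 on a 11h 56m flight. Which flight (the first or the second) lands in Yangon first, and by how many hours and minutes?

the second, by 18 hours 37 minutes

Flight 1 in UTC: 11:04 AM − 3:00 = 8:04 AM on Aug 24.
+13 hours 29 minutes → arrive 9:33 PM UTC on Aug 24.
Flight 2 in UTC: 11:30 AM + 3:30 = 3:00 PM on Aug 23.
+11 hours 56 minutes → arrive 2:56 AM UTC on Aug 24.
Flight 2 lands earlier by 18 hours 37 minutes.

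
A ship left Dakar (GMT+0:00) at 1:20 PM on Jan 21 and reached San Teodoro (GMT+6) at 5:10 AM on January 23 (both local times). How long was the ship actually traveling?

33 hours 50 minutes

Departure is already UTC: 1:20 PM on Jan 21.
Arrival in UTC: 5:10 AM − 6:00 = 11:10 PM on Jan 22.
Elapsed = 11:10 PM − 1:20 PM (+1 day) = 33 hours 50 minutes.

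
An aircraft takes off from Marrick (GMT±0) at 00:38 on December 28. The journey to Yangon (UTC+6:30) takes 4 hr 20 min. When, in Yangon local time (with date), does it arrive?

Yangon is 6:30 ahead of Marrick.
After 4 hours and 20 minutes it is 04:58 in Marrick.
Shift by the zone difference: 04:58 + 6:30 = 11:28 on Dec 28 in Yangon.

11:28 on Dec 28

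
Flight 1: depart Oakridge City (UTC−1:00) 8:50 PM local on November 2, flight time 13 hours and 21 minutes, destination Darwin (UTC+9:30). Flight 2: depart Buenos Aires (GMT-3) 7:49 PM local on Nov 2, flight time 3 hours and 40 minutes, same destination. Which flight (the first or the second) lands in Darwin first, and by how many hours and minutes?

the second, by 8 hours 42 minutes

Flight 1 in UTC: 8:50 PM + 1:00 = 9:50 PM on Nov 2.
+13 hours and 21 minutes → arrive 11:11 AM UTC on Nov 3.
Flight 2 in UTC: 7:49 PM + 3:00 = 10:49 PM on Nov 2.
+3 hours 40 minutes → arrive 2:29 AM UTC on Nov 3.
Flight 2 lands earlier by 8 hours 42 minutes.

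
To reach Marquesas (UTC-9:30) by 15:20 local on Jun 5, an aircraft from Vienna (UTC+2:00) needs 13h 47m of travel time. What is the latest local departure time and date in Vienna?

13:03 on June 5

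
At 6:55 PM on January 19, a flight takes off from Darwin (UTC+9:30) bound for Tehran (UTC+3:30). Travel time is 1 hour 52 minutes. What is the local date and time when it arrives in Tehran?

Convert departure to UTC: 6:55 PM − 9:30 = 9:25 AM UTC on Jan 19.
Add 1 hour and 52 minutes travel time → 11:17 AM UTC.
Tehran is UTC+3:30, so local arrival = 11:17 AM + 3:30 = 2:47 PM on Jan 19.

2:47 PM on January 19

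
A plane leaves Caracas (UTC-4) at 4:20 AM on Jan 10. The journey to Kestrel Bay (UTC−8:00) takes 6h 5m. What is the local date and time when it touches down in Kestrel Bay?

Convert departure to UTC: 4:20 AM + 4:00 = 8:20 AM UTC on Jan 10.
Add 6 hours 5 minutes travel time → 2:25 PM UTC.
Kestrel Bay is UTC−8:00, so local arrival = 2:25 PM − 8:00 = 6:25 AM on Jan 10.

6:25 AM on January 10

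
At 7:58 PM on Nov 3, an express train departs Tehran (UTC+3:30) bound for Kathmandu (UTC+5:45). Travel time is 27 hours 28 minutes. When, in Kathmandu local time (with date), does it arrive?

Convert departure to UTC: 7:58 PM − 3:30 = 4:28 PM UTC on Nov 3.
Add 27 hours 28 minutes travel time → 7:56 PM UTC (Nov 4).
Kathmandu is UTC+5:45, so local arrival = 7:56 PM + 5:45 = 1:41 AM on Nov 5.

1:41 AM on Nov 5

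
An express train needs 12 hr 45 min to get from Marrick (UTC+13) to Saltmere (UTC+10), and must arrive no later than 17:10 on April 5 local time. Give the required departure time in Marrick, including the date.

07:25 on April 5

Target arrival in UTC: 17:10 − 10:00 = 07:10 on Apr 5.
Subtract 12 hours and 45 minutes → departure 18:25 UTC on Apr 4.
Marrick is UTC+13:00: 18:25 + 13:00 = 07:25 on Apr 5.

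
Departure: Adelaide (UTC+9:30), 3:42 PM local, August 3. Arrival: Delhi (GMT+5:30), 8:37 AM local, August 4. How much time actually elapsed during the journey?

Departure in UTC: 3:42 PM − 9:30 = 6:12 AM on Aug 3.
Arrival in UTC: 8:37 AM − 5:30 = 3:07 AM on Aug 4.
Elapsed = 3:07 AM − 6:12 AM (+1 day) = 20 hours 55 minutes.

20 hours 55 minutes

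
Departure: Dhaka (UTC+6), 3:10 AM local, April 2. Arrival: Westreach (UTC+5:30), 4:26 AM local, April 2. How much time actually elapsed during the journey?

Departure in UTC: 3:10 AM − 6:00 = 9:10 PM on Apr 1.
Arrival in UTC: 4:26 AM − 5:30 = 10:56 PM on Apr 1.
Elapsed = 10:56 PM − 9:10 PM = 1 hour 46 minutes.

1 hour 46 minutes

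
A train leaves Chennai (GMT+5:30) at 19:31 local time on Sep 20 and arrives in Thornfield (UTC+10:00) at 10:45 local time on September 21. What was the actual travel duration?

10 hours 44 minutes

Departure in UTC: 19:31 − 5:30 = 14:01 on Sep 20.
Arrival in UTC: 10:45 − 10:00 = 00:45 on Sep 21.
Elapsed = 00:45 − 14:01 (+1 day) = 10 hours 44 minutes.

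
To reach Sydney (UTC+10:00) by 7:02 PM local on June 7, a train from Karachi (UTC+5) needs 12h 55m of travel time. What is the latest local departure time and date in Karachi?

1:07 AM on June 7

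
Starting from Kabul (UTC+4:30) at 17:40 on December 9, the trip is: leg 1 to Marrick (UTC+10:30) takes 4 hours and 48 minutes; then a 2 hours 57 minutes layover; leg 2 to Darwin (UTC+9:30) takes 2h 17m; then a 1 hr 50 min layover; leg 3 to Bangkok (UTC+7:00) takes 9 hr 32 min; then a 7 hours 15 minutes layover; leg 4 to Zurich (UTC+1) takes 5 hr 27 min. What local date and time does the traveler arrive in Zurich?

00:16 on December 11

Convert departure to UTC: 17:40 − 4:30 = 13:10 UTC on Dec 9.
Add 4 hours 48 minutes leg 1 → 17:58 UTC.
Add 2 hours 57 minutes layover in Marrick → 20:55 UTC.
Add 2 hours and 17 minutes leg 2 → 23:12 UTC.
Add 1 hour 50 minutes layover in Darwin → 01:02 UTC (Dec 10).
Add 9 hours and 32 minutes leg 3 → 10:34 UTC.
Add 7 hours and 15 minutes layover in Bangkok → 17:49 UTC.
Add 5 hours 27 minutes leg 4 → 23:16 UTC.
Zurich is UTC+1:00, so local arrival = 23:16 + 1:00 = 00:16 on Dec 11.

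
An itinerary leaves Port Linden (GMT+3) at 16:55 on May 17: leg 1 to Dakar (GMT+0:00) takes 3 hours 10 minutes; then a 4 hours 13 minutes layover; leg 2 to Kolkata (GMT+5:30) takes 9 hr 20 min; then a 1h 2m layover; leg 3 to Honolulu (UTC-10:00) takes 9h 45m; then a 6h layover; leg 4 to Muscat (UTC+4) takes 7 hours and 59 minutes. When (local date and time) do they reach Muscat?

11:24 on May 19

Convert departure to UTC: 16:55 − 3:00 = 13:55 UTC on May 17.
Add 3 hours and 10 minutes leg 1 → 17:05 UTC.
Add 4 hours and 13 minutes layover in Dakar → 21:18 UTC.
Add 9 hours 20 minutes leg 2 → 06:38 UTC (May 18).
Add 1 hour and 2 minutes layover in Kolkata → 07:40 UTC.
Add 9 hours 45 minutes leg 3 → 17:25 UTC.
Add 6 hours layover in Honolulu → 23:25 UTC.
Add 7 hours and 59 minutes leg 4 → 07:24 UTC (May 19).
Muscat is UTC+4:00, so local arrival = 07:24 + 4:00 = 11:24 on May 19.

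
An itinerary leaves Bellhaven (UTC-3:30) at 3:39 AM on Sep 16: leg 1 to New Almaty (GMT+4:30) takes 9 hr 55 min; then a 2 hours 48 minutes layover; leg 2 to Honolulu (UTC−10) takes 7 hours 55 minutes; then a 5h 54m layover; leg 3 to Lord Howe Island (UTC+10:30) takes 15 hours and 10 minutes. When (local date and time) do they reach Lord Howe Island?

11:21 AM on September 18

Convert departure to UTC: 3:39 AM + 3:30 = 7:09 AM UTC on Sep 16.
Add 9 hours 55 minutes leg 1 → 5:04 PM UTC.
Add 2 hours and 48 minutes layover in New Almaty → 7:52 PM UTC.
Add 7 hours 55 minutes leg 2 → 3:47 AM UTC (Sep 17).
Add 5 hours 54 minutes layover in Honolulu → 9:41 AM UTC.
Add 15 hours 10 minutes leg 3 → 12:51 AM UTC (Sep 18).
Lord Howe Island is UTC+10:30, so local arrival = 12:51 AM + 10:30 = 11:21 AM on Sep 18.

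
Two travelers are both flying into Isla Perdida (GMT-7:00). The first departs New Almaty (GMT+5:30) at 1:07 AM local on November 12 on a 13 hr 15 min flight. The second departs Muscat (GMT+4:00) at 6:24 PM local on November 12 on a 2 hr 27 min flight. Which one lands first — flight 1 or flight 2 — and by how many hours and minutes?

Flight 1 in UTC: 1:07 AM − 5:30 = 7:37 PM on Nov 11.
+13 hours 15 minutes → arrive 8:52 AM UTC on Nov 12.
Flight 2 in UTC: 6:24 PM − 4:00 = 2:24 PM on Nov 12.
+2 hours 27 minutes → arrive 4:51 PM UTC on Nov 12.
Flight 1 lands earlier by 7 hours 59 minutes.

the first, by 7 hours 59 minutes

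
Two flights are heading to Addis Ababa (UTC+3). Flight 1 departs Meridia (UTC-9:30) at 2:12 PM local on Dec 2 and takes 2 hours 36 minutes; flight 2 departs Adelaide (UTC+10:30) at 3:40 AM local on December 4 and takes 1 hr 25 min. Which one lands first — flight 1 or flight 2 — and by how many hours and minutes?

Flight 1 in UTC: 2:12 PM + 9:30 = 11:42 PM on Dec 2.
+2 hours 36 minutes → arrive 2:18 AM UTC on Dec 3.
Flight 2 in UTC: 3:40 AM − 10:30 = 5:10 PM on Dec 3.
+1 hour 25 minutes → arrive 6:35 PM UTC on Dec 3.
Flight 1 lands earlier by 16 hours 17 minutes.

the first, by 16 hours 17 minutes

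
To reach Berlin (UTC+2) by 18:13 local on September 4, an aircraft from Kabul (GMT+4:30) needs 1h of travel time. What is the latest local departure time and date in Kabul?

19:43 on September 4

Target arrival in UTC: 18:13 − 2:00 = 16:13 on Sep 4.
Subtract 1 hour → departure 15:13 UTC on Sep 4.
Kabul is UTC+4:30: 15:13 + 4:30 = 19:43 on Sep 4.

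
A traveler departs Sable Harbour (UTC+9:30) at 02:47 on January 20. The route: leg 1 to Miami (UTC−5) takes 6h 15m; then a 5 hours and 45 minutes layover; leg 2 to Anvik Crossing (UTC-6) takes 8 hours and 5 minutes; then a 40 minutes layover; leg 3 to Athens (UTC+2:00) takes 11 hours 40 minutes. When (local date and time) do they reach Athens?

Convert departure to UTC: 02:47 − 9:30 = 17:17 UTC on Jan 19.
Add 6 hours 15 minutes leg 1 → 23:32 UTC.
Add 5 hours 45 minutes layover in Miami → 05:17 UTC (Jan 20).
Add 8 hours 5 minutes leg 2 → 13:22 UTC.
Add 40 minutes layover in Anvik Crossing → 14:02 UTC.
Add 11 hours and 40 minutes leg 3 → 01:42 UTC (Jan 21).
Athens is UTC+2:00, so local arrival = 01:42 + 2:00 = 03:42 on Jan 21.

03:42 on Jan 21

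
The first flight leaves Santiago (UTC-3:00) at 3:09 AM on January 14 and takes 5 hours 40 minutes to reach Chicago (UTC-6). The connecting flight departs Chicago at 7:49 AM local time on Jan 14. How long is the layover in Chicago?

2 hours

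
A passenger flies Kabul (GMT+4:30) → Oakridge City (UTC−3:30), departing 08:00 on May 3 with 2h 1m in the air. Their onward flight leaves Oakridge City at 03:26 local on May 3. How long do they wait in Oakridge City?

1 hour 25 minutes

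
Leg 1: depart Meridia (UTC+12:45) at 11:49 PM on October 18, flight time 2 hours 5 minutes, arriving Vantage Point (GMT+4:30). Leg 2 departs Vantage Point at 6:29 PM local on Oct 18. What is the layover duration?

50 minutes

Convert departure to UTC: 11:49 PM − 12:45 = 11:04 AM UTC on Oct 18.
Add 2 hours and 5 minutes flight time → 1:09 PM UTC.
Vantage Point is UTC+4:30, so local arrival = 1:09 PM + 4:30 = 5:39 PM on Oct 18.
Layover = 6:29 PM − 5:39 PM = 50 minutes.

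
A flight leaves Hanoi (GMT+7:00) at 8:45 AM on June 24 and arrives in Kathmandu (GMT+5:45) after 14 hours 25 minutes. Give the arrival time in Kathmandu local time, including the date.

Convert departure to UTC: 8:45 AM − 7:00 = 1:45 AM UTC on Jun 24.
Add 14 hours 25 minutes travel time → 4:10 PM UTC.
Kathmandu is UTC+5:45, so local arrival = 4:10 PM + 5:45 = 9:55 PM on Jun 24.

9:55 PM on June 24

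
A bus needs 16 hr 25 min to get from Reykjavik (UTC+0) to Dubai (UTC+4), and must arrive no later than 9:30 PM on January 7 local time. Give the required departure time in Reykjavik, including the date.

1:05 AM on January 7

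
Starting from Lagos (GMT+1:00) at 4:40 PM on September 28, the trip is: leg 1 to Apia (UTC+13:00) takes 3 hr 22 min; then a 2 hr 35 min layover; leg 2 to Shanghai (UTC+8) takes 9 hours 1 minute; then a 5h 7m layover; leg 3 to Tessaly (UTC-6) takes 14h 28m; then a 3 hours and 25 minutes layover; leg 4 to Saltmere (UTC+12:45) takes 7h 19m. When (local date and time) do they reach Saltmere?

1:42 AM on October 1

Convert departure to UTC: 4:40 PM − 1:00 = 3:40 PM UTC on Sep 28.
Add 3 hours and 22 minutes leg 1 → 7:02 PM UTC.
Add 2 hours and 35 minutes layover in Apia → 9:37 PM UTC.
Add 9 hours and 1 minute leg 2 → 6:38 AM UTC (Sep 29).
Add 5 hours 7 minutes layover in Shanghai → 11:45 AM UTC.
Add 14 hours and 28 minutes leg 3 → 2:13 AM UTC (Sep 30).
Add 3 hours 25 minutes layover in Tessaly → 5:38 AM UTC.
Add 7 hours and 19 minutes leg 4 → 12:57 PM UTC.
Saltmere is UTC+12:45, so local arrival = 12:57 PM + 12:45 = 1:42 AM on Oct 1.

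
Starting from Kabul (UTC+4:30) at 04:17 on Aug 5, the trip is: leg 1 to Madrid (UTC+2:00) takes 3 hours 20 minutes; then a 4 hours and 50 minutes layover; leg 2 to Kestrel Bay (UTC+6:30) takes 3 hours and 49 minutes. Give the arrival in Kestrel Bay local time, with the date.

18:16 on August 5

Convert departure to UTC: 04:17 − 4:30 = 23:47 UTC on Aug 4.
Add 3 hours 20 minutes leg 1 → 03:07 UTC (Aug 5).
Add 4 hours and 50 minutes layover in Madrid → 07:57 UTC.
Add 3 hours and 49 minutes leg 2 → 11:46 UTC.
Kestrel Bay is UTC+6:30, so local arrival = 11:46 + 6:30 = 18:16 on Aug 5.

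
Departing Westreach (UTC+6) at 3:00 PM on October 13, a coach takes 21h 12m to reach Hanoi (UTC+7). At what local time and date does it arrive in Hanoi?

Convert departure to UTC: 3:00 PM − 6:00 = 9:00 AM UTC on Oct 13.
Add 21 hours and 12 minutes travel time → 6:12 AM UTC (Oct 14).
Hanoi is UTC+7:00, so local arrival = 6:12 AM + 7:00 = 1:12 PM on Oct 14.

1:12 PM on October 14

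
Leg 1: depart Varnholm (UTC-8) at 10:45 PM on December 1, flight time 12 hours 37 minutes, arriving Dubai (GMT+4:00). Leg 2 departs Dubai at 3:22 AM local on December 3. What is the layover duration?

4 hours

Convert departure to UTC: 10:45 PM + 8:00 = 6:45 AM UTC on Dec 2.
Add 12 hours 37 minutes flight time → 7:22 PM UTC.
Dubai is UTC+4:00, so local arrival = 7:22 PM + 4:00 = 11:22 PM on Dec 2.
Layover = 3:22 AM − 11:22 PM (+1 day) = 4 hours.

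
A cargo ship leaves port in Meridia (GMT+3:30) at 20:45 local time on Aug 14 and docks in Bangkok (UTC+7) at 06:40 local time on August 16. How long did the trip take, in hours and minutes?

30 hours 25 minutes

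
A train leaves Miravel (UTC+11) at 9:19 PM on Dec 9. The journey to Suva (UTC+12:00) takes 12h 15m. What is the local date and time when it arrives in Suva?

Convert departure to UTC: 9:19 PM − 11:00 = 10:19 AM UTC on Dec 9.
Add 12 hours 15 minutes travel time → 10:34 PM UTC.
Suva is UTC+12:00, so local arrival = 10:34 PM + 12:00 = 10:34 AM on Dec 10.

10:34 AM on December 10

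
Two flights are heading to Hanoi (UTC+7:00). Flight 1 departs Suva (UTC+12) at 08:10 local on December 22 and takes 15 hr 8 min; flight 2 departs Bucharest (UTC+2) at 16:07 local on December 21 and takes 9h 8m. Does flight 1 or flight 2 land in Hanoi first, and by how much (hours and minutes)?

the second, by 12 hours 3 minutes

Flight 1 in UTC: 08:10 − 12:00 = 20:10 on Dec 21.
+15 hours and 8 minutes → arrive 11:18 UTC on Dec 22.
Flight 2 in UTC: 16:07 − 2:00 = 14:07 on Dec 21.
+9 hours and 8 minutes → arrive 23:15 UTC on Dec 21.
Flight 2 lands earlier by 12 hours 3 minutes.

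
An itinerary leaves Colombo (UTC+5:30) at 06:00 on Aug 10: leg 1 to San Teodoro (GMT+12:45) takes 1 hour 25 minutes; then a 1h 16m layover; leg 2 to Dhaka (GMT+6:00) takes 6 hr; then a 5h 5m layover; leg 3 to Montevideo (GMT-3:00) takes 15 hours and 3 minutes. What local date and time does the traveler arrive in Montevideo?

02:19 on Aug 11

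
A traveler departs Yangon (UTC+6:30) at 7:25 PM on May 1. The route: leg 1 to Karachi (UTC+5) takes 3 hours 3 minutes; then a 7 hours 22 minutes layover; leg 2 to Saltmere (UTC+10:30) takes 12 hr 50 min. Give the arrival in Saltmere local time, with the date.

Convert departure to UTC: 7:25 PM − 6:30 = 12:55 PM UTC on May 1.
Add 3 hours 3 minutes leg 1 → 3:58 PM UTC.
Add 7 hours and 22 minutes layover in Karachi → 11:20 PM UTC.
Add 12 hours 50 minutes leg 2 → 12:10 PM UTC (May 2).
Saltmere is UTC+10:30, so local arrival = 12:10 PM + 10:30 = 10:40 PM on May 2.

10:40 PM on May 2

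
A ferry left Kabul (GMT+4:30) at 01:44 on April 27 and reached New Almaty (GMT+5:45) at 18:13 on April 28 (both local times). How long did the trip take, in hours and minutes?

Departure in UTC: 01:44 − 4:30 = 21:14 on Apr 26.
Arrival in UTC: 18:13 − 5:45 = 12:28 on Apr 28.
Elapsed = 12:28 − 21:14 (+2 days) = 39 hours 14 minutes.

39 hours 14 minutes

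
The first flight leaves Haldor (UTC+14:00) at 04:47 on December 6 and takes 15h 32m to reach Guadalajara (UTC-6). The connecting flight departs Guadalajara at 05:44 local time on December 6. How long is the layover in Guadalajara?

Convert departure to UTC: 04:47 − 14:00 = 14:47 UTC on Dec 5.
Add 15 hours and 32 minutes flight time → 06:19 UTC (Dec 6).
Guadalajara is UTC−6:00, so local arrival = 06:19 − 6:00 = 00:19 on Dec 6.
Layover = 05:44 − 00:19 = 5 hours 25 minutes.

5 hours 25 minutes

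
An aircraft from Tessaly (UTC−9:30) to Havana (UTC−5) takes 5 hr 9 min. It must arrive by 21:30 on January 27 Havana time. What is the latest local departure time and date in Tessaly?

11:51 on January 27

Target arrival in UTC: 21:30 + 5:00 = 02:30 on Jan 28.
Subtract 5 hours and 9 minutes → departure 21:21 UTC on Jan 27.
Tessaly is UTC−9:30: 21:21 − 9:30 = 11:51 on Jan 27.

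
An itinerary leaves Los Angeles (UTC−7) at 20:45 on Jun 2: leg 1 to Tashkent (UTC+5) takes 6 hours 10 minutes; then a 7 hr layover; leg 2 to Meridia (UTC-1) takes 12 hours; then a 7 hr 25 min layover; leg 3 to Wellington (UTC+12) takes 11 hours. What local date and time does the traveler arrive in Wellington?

11:20 on June 5

Convert departure to UTC: 20:45 + 7:00 = 03:45 UTC on Jun 3.
Add 6 hours and 10 minutes leg 1 → 09:55 UTC.
Add 7 hours layover in Tashkent → 16:55 UTC.
Add 12 hours leg 2 → 04:55 UTC (Jun 4).
Add 7 hours 25 minutes layover in Meridia → 12:20 UTC.
Add 11 hours leg 3 → 23:20 UTC.
Wellington is UTC+12:00, so local arrival = 23:20 + 12:00 = 11:20 on Jun 5.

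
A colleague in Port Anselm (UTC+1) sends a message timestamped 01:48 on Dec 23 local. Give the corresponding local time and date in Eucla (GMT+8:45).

09:33 on December 23

Eucla is 7:45 ahead of Port Anselm.
Shift by the zone difference: 01:48 + 7:45 = 09:33 on Dec 23 in Eucla.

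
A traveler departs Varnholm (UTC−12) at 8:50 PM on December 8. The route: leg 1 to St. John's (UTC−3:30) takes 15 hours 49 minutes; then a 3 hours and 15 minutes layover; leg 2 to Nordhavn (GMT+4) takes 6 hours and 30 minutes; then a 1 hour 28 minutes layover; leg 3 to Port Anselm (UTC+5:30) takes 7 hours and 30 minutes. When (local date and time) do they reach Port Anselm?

Convert departure to UTC: 8:50 PM + 12:00 = 8:50 AM UTC on Dec 9.
Add 15 hours and 49 minutes leg 1 → 12:39 AM UTC (Dec 10).
Add 3 hours and 15 minutes layover in St. John's → 3:54 AM UTC.
Add 6 hours and 30 minutes leg 2 → 10:24 AM UTC.
Add 1 hour 28 minutes layover in Nordhavn → 11:52 AM UTC.
Add 7 hours and 30 minutes leg 3 → 7:22 PM UTC.
Port Anselm is UTC+5:30, so local arrival = 7:22 PM + 5:30 = 12:52 AM on Dec 11.

12:52 AM on December 11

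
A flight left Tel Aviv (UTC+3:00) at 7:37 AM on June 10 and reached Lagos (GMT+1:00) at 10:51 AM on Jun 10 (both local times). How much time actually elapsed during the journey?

5 hours 14 minutes

Lagos is 2:00 behind Tel Aviv.
Clock-face elapsed time (ignoring zones) is 3 hours 14 minutes.
Actual elapsed = 3 hours 14 minutes + 2:00 = 5 hours 14 minutes.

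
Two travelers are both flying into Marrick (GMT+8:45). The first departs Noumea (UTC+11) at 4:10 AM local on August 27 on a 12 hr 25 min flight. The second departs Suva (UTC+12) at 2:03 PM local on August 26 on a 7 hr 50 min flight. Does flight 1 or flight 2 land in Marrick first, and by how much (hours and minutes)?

Flight 1 in UTC: 4:10 AM − 11:00 = 5:10 PM on Aug 26.
+12 hours and 25 minutes → arrive 5:35 AM UTC on Aug 27.
Flight 2 in UTC: 2:03 PM − 12:00 = 2:03 AM on Aug 26.
+7 hours and 50 minutes → arrive 9:53 AM UTC on Aug 26.
Flight 2 lands earlier by 19 hours 42 minutes.

the second, by 19 hours 42 minutes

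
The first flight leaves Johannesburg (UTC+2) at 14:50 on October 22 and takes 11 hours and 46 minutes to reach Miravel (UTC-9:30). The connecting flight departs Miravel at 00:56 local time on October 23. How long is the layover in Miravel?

9 hours 50 minutes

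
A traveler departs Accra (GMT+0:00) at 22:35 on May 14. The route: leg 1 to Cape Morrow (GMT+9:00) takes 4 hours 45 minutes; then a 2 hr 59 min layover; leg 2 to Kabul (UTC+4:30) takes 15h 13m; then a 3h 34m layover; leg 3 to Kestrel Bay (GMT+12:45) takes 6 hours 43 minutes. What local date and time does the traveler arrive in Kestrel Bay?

Accra is at UTC+0, so departure is already 22:35 UTC on May 14.
Add 4 hours 45 minutes leg 1 → 03:20 UTC (May 15).
Add 2 hours 59 minutes layover in Cape Morrow → 06:19 UTC.
Add 15 hours and 13 minutes leg 2 → 21:32 UTC.
Add 3 hours and 34 minutes layover in Kabul → 01:06 UTC (May 16).
Add 6 hours and 43 minutes leg 3 → 07:49 UTC.
Kestrel Bay is UTC+12:45, so local arrival = 07:49 + 12:45 = 20:34 on May 16.

20:34 on May 16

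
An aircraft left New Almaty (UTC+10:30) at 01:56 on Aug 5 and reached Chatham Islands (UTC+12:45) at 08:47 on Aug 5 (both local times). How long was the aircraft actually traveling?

Departure in UTC: 01:56 − 10:30 = 15:26 on Aug 4.
Arrival in UTC: 08:47 − 12:45 = 20:02 on Aug 4.
Elapsed = 20:02 − 15:26 = 4 hours 36 minutes.

4 hours 36 minutes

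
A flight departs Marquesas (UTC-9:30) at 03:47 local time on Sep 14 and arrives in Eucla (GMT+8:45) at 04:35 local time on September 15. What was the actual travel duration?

6 hours 33 minutes

Eucla is 18:15 ahead of Marquesas.
Clock-face elapsed time (ignoring zones) is 24 hours 48 minutes.
Actual elapsed = 24 hours 48 minutes − 18:15 = 6 hours 33 minutes.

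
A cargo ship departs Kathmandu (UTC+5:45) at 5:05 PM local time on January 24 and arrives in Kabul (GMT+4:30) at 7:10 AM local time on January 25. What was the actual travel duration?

15 hours 20 minutes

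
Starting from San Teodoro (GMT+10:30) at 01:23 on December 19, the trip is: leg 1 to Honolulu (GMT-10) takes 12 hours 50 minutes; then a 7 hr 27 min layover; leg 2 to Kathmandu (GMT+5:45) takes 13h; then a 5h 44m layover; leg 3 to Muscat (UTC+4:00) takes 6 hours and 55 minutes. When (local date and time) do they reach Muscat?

16:49 on December 20

Convert departure to UTC: 01:23 − 10:30 = 14:53 UTC on Dec 18.
Add 12 hours 50 minutes leg 1 → 03:43 UTC (Dec 19).
Add 7 hours 27 minutes layover in Honolulu → 11:10 UTC.
Add 13 hours leg 2 → 00:10 UTC (Dec 20).
Add 5 hours and 44 minutes layover in Kathmandu → 05:54 UTC.
Add 6 hours 55 minutes leg 3 → 12:49 UTC.
Muscat is UTC+4:00, so local arrival = 12:49 + 4:00 = 16:49 on Dec 20.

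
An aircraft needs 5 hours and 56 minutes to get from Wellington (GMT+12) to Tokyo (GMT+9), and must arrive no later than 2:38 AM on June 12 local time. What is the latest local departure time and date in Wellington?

Target arrival in UTC: 2:38 AM − 9:00 = 5:38 PM on Jun 11.
Subtract 5 hours and 56 minutes → departure 11:42 AM UTC on Jun 11.
Wellington is UTC+12:00: 11:42 AM + 12:00 = 11:42 PM on Jun 11.

11:42 PM on June 11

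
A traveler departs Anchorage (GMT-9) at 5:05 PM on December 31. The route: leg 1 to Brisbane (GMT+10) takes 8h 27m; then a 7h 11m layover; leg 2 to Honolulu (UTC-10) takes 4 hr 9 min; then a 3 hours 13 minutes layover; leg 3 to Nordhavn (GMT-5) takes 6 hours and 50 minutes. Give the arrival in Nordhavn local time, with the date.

2:55 AM on January 2

Convert departure to UTC: 5:05 PM + 9:00 = 2:05 AM UTC on Jan 1.
Add 8 hours and 27 minutes leg 1 → 10:32 AM UTC.
Add 7 hours and 11 minutes layover in Brisbane → 5:43 PM UTC.
Add 4 hours and 9 minutes leg 2 → 9:52 PM UTC.
Add 3 hours and 13 minutes layover in Honolulu → 1:05 AM UTC (Jan 2).
Add 6 hours and 50 minutes leg 3 → 7:55 AM UTC.
Nordhavn is UTC−5:00, so local arrival = 7:55 AM − 5:00 = 2:55 AM on Jan 2.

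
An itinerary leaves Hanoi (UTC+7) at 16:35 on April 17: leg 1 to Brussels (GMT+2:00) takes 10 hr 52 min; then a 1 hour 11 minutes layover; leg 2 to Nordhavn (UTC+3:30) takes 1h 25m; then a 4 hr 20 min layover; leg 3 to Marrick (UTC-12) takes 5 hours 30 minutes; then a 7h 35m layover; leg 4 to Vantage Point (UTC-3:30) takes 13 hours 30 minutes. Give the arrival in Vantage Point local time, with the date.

Convert departure to UTC: 16:35 − 7:00 = 09:35 UTC on Apr 17.
Add 10 hours 52 minutes leg 1 → 20:27 UTC.
Add 1 hour 11 minutes layover in Brussels → 21:38 UTC.
Add 1 hour 25 minutes leg 2 → 23:03 UTC.
Add 4 hours 20 minutes layover in Nordhavn → 03:23 UTC (Apr 18).
Add 5 hours and 30 minutes leg 3 → 08:53 UTC.
Add 7 hours 35 minutes layover in Marrick → 16:28 UTC.
Add 13 hours 30 minutes leg 4 → 05:58 UTC (Apr 19).
Vantage Point is UTC−3:30, so local arrival = 05:58 − 3:30 = 02:28 on Apr 19.

02:28 on April 19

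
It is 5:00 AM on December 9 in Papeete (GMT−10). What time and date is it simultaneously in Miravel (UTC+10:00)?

In UTC: 5:00 AM + 10:00 = 3:00 PM on Dec 9.
Miravel is UTC+10:00: 3:00 PM + 10:00 = 1:00 AM on Dec 10.

1:00 AM on December 10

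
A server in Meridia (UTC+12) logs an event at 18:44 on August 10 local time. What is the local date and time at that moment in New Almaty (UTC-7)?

New Almaty is 19:00 behind Meridia.
Shift by the zone difference: 18:44 − 19:00 = 23:44 on Aug 9 in New Almaty.

23:44 on August 9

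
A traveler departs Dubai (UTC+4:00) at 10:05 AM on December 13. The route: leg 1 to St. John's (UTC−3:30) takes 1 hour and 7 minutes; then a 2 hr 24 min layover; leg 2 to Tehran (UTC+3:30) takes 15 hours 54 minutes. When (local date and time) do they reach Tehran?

Convert departure to UTC: 10:05 AM − 4:00 = 6:05 AM UTC on Dec 13.
Add 1 hour 7 minutes leg 1 → 7:12 AM UTC.
Add 2 hours 24 minutes layover in St. John's → 9:36 AM UTC.
Add 15 hours and 54 minutes leg 2 → 1:30 AM UTC (Dec 14).
Tehran is UTC+3:30, so local arrival = 1:30 AM + 3:30 = 5:00 AM on Dec 14.

5:00 AM on Dec 14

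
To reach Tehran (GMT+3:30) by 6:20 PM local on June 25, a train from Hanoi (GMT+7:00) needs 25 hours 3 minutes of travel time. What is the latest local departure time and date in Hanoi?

Target arrival in UTC: 6:20 PM − 3:30 = 2:50 PM on Jun 25.
Subtract 25 hours and 3 minutes → departure 1:47 PM UTC on Jun 24.
Hanoi is UTC+7:00: 1:47 PM + 7:00 = 8:47 PM on Jun 24.

8:47 PM on Jun 24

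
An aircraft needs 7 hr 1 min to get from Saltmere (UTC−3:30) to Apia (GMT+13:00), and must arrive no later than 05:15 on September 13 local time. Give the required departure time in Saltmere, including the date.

05:44 on Sep 12

Target arrival in UTC: 05:15 − 13:00 = 16:15 on Sep 12.
Subtract 7 hours and 1 minute → departure 09:14 UTC on Sep 12.
Saltmere is UTC−3:30: 09:14 − 3:30 = 05:44 on Sep 12.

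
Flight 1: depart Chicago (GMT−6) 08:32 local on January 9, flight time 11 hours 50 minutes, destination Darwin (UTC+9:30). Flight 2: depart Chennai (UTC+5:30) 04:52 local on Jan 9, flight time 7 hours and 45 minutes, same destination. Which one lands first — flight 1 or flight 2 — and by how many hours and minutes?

the second, by 19 hours 15 minutes

Flight 1 in UTC: 08:32 + 6:00 = 14:32 on Jan 9.
+11 hours and 50 minutes → arrive 02:22 UTC on Jan 10.
Flight 2 in UTC: 04:52 − 5:30 = 23:22 on Jan 8.
+7 hours 45 minutes → arrive 07:07 UTC on Jan 9.
Flight 2 lands earlier by 19 hours 15 minutes.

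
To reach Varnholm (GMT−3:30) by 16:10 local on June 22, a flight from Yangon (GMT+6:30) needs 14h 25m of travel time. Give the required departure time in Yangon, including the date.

11:45 on Jun 22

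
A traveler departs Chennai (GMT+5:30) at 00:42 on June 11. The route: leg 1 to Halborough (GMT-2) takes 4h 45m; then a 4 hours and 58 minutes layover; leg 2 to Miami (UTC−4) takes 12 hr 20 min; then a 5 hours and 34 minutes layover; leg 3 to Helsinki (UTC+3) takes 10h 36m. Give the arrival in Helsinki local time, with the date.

12:25 on Jun 12

Convert departure to UTC: 00:42 − 5:30 = 19:12 UTC on Jun 10.
Add 4 hours and 45 minutes leg 1 → 23:57 UTC.
Add 4 hours and 58 minutes layover in Halborough → 04:55 UTC (Jun 11).
Add 12 hours 20 minutes leg 2 → 17:15 UTC.
Add 5 hours 34 minutes layover in Miami → 22:49 UTC.
Add 10 hours and 36 minutes leg 3 → 09:25 UTC (Jun 12).
Helsinki is UTC+3:00, so local arrival = 09:25 + 3:00 = 12:25 on Jun 12.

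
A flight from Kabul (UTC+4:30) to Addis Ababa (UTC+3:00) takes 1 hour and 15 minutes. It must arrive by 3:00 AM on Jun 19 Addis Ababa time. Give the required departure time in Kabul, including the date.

Target arrival in UTC: 3:00 AM − 3:00 = 12:00 AM on Jun 19.
Subtract 1 hour and 15 minutes → departure 10:45 PM UTC on Jun 18.
Kabul is UTC+4:30: 10:45 PM + 4:30 = 3:15 AM on Jun 19.

3:15 AM on Jun 19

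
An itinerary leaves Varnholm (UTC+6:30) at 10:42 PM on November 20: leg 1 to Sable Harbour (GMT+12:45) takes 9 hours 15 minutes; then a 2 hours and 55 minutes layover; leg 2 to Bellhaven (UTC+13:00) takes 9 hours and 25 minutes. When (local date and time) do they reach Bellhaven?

2:47 AM on November 22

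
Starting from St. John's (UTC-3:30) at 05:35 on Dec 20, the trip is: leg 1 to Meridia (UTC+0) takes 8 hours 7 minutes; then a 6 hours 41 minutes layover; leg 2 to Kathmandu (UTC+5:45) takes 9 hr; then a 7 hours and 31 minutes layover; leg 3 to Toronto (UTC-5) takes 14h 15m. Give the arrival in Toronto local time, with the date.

Convert departure to UTC: 05:35 + 3:30 = 09:05 UTC on Dec 20.
Add 8 hours and 7 minutes leg 1 → 17:12 UTC.
Add 6 hours 41 minutes layover in Meridia → 23:53 UTC.
Add 9 hours leg 2 → 08:53 UTC (Dec 21).
Add 7 hours and 31 minutes layover in Kathmandu → 16:24 UTC.
Add 14 hours and 15 minutes leg 3 → 06:39 UTC (Dec 22).
Toronto is UTC−5:00, so local arrival = 06:39 − 5:00 = 01:39 on Dec 22.

01:39 on December 22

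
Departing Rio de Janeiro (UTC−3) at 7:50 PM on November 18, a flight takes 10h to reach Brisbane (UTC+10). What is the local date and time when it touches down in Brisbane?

Convert departure to UTC: 7:50 PM + 3:00 = 10:50 PM UTC on Nov 18.
Add 10 hours travel time → 8:50 AM UTC (Nov 19).
Brisbane is UTC+10:00, so local arrival = 8:50 AM + 10:00 = 6:50 PM on Nov 19.

6:50 PM on November 19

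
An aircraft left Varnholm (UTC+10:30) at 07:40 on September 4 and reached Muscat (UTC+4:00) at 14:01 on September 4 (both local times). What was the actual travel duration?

12 hours 51 minutes

Muscat is 6:30 behind Varnholm.
Clock-face elapsed time (ignoring zones) is 6 hours 21 minutes.
Actual elapsed = 6 hours 21 minutes + 6:30 = 12 hours 51 minutes.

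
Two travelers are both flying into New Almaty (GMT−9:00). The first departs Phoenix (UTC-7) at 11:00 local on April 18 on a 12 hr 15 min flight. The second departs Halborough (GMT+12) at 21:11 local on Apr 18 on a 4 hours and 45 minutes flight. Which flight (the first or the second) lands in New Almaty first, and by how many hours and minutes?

Flight 1 in UTC: 11:00 + 7:00 = 18:00 on Apr 18.
+12 hours and 15 minutes → arrive 06:15 UTC on Apr 19.
Flight 2 in UTC: 21:11 − 12:00 = 09:11 on Apr 18.
+4 hours and 45 minutes → arrive 13:56 UTC on Apr 18.
Flight 2 lands earlier by 16 hours 19 minutes.

the second, by 16 hours 19 minutes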